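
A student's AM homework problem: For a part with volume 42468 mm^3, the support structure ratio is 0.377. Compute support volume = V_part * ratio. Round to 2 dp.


V_support = 42468 * 0.377 = 16010.44 mm^3


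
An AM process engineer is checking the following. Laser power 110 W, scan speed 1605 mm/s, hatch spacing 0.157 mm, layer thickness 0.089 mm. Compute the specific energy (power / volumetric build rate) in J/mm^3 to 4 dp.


Build rate = 1605 * 0.157 * 0.089 = 22.426665 mm^3/s
SE = 110 / 22.426665 = 4.9049 J/mm^3


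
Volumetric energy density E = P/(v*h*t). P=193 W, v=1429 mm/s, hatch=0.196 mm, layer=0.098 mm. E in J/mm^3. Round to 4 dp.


E = 193 / (1429*0.196*0.098) = 7.0314 J/mm^3


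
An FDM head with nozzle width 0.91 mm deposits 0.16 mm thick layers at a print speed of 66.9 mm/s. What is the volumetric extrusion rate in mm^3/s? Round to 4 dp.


Rate = 0.91 * 0.16 * 66.9 = 9.7406 mm^3/s


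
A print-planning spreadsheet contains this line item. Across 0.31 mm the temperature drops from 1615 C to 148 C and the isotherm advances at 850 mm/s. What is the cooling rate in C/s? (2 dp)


G = (1615-148)/0.31 = 4732.25806452 C/mm
CR = 4732.25806452 * 850 = 4022419.35 C/s


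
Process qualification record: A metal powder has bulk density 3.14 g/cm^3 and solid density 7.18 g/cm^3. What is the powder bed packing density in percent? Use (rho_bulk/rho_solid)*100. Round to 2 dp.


Packing = (3.14/7.18)*100 = 43.73 %


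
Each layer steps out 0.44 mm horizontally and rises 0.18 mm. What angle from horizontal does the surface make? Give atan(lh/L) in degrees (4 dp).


angle = atan(0.18/0.44) = 22.249 degrees


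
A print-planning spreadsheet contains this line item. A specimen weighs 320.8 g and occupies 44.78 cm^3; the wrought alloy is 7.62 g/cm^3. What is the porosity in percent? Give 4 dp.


rho_part = 320.8 / 44.78 = 7.16391246 g/cm^3
Porosity = (1 - 7.16391246/7.62)*100 = 5.9854 %


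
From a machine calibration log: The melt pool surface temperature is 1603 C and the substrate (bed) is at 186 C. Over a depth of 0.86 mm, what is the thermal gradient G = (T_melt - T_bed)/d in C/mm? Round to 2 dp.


G = (1603-186)/0.86 = 1647.67 C/mm


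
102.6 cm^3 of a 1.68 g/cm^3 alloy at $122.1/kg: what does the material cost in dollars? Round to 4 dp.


Mass = 102.6*1.68/1000 = 0.172368 kg
Cost = 0.172368 * 122.1 = 21.0461 $


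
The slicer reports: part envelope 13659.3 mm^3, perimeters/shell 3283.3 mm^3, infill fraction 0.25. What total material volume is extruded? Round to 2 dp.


V_infill = (13659.3 - 3283.3) * 0.25 = 2594.0
V_total = 3283.3 + 2594.0 = 5877.3 mm^3


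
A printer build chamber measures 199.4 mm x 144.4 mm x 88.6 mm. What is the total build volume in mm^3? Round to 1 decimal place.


V = 199.4 * 144.4 * 88.6 = 2551091.7 mm^3


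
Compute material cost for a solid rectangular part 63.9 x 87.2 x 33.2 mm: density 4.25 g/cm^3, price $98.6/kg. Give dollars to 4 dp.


V = 63.9 * 87.2 * 33.2 = 184993.056 mm^3 = 184.993056 cm^3
Mass = 184.993056 * 4.25 / 1000 = 0.78622049 kg
Cost = 0.78622049 * 98.6 = 77.5213 $


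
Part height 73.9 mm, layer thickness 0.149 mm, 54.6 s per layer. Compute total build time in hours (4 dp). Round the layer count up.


Layers = ceil(73.9/0.149) = 496
t = 496 * 54.6 / 3600 = 7.5227 hrs


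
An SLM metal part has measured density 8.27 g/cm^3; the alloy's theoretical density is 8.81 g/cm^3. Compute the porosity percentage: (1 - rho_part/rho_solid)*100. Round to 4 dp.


Porosity = (1-8.27/8.81)*100 = 6.1294 %


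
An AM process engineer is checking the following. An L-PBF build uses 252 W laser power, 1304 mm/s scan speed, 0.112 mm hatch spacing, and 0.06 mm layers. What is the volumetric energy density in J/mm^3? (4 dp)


E = 252 / (1304*0.112*0.06) = 28.7577 J/mm^3


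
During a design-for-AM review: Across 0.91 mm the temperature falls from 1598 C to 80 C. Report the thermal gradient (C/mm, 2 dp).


G = (1598-80)/0.91 = 1668.13 C/mm


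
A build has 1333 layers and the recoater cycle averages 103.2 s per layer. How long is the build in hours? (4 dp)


t = 1333 * 103.2 / 3600 = 38.2127 hrs


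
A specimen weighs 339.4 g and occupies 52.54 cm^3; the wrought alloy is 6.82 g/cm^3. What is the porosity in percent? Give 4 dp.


rho_part = 339.4 / 52.54 = 6.45984012 g/cm^3
Porosity = (1 - 6.45984012/6.82)*100 = 5.2809 %


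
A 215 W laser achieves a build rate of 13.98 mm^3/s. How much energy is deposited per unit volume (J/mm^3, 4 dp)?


SE = 215 / 13.98 = 15.3791 J/mm^3


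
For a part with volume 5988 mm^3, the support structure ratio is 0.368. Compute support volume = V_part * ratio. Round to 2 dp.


V_support = 5988 * 0.368 = 2203.58 mm^3


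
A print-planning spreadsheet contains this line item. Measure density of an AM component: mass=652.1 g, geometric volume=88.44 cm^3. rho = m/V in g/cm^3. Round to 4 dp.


rho = 652.1 / 88.44 = 7.3734 g/cm^3


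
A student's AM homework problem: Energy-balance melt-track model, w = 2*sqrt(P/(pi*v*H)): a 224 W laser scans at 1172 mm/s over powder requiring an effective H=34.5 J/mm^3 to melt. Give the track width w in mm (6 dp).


w = 2*sqrt(224/(pi*1172*34.5)) = 0.083986 mm


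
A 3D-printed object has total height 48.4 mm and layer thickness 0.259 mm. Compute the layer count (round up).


Layers = ceil(48.4/0.259) = 187


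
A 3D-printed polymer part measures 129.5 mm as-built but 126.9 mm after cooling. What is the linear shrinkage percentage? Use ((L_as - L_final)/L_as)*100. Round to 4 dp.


Shrinkage = ((129.5-126.9)/129.5)*100 = 2.0077 %


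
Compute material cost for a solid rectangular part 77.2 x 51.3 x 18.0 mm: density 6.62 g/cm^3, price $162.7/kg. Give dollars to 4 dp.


V = 77.2 * 51.3 * 18.0 = 71286.48 mm^3 = 71.28648 cm^3
Mass = 71.28648 * 6.62 / 1000 = 0.4719165 kg
Cost = 0.4719165 * 162.7 = 76.7808 $


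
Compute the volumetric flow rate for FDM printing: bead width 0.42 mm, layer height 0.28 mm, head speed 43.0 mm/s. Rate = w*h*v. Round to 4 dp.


Rate = 0.42 * 0.28 * 43.0 = 5.0568 mm^3/s


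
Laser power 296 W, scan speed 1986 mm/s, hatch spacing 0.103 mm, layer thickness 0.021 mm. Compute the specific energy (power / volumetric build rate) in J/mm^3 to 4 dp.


Build rate = 1986 * 0.103 * 0.021 = 4.295718 mm^3/s
SE = 296 / 4.295718 = 68.9058 J/mm^3


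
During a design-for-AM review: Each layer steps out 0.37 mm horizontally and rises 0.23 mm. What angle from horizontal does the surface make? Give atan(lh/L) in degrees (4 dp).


angle = atan(0.23/0.37) = 31.866 degrees


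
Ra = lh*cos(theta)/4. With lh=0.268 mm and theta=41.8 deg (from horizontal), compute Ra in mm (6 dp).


Ra = 0.268 * cos(41.8) / 4 = 0.049947 mm


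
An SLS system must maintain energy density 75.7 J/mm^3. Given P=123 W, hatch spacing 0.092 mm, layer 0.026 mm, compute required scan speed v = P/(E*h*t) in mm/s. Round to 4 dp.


v = 123 / (75.7*0.092*0.026) = 679.2788 mm/s


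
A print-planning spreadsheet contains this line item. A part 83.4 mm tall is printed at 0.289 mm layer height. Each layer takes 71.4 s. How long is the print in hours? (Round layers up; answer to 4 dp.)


Layers = ceil(83.4/0.289) = 289
t = 289 * 71.4 / 3600 = 5.7318 hrs


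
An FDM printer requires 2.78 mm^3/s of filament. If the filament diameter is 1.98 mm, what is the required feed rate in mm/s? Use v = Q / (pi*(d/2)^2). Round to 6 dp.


A = pi*(1.98/2)^2 = 3.079075
v = 2.78 / 3.079075 = 0.902869 mm/s


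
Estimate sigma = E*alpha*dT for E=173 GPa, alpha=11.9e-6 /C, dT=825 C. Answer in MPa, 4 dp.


sigma = 173*1000 * 11.9e-6 * 825 = 1698.4275 MPa


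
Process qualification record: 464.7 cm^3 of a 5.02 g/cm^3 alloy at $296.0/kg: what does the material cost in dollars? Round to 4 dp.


Mass = 464.7*5.02/1000 = 2.332794 kg
Cost = 2.332794 * 296.0 = 690.507 $


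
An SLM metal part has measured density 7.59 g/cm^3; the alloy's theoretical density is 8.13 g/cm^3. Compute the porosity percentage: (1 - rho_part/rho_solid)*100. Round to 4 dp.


Porosity = (1-7.59/8.13)*100 = 6.6421 %


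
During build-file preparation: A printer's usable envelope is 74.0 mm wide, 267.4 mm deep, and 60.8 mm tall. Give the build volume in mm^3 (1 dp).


V = 74.0 * 267.4 * 60.8 = 1203086.1 mm^3


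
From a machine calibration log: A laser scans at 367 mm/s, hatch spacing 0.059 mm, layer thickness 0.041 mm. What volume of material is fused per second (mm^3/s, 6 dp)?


Rate = 367 * 0.059 * 0.041 = 0.887773 mm^3/s


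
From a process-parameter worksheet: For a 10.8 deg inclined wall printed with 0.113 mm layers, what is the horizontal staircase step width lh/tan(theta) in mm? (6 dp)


step = 0.113 / tan(10.8) = 0.592367 mm


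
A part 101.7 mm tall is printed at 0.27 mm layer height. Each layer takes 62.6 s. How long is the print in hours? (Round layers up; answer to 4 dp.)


Layers = ceil(101.7/0.27) = 377
t = 377 * 62.6 / 3600 = 6.5556 hrs


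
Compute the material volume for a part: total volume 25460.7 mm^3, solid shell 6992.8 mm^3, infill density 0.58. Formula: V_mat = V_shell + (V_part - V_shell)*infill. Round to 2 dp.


V_infill = (25460.7 - 6992.8) * 0.58 = 10711.38
V_total = 6992.8 + 10711.38 = 17704.18 mm^3


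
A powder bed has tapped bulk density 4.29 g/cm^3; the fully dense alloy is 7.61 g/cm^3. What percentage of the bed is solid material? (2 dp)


Packing = (4.29/7.61)*100 = 56.37 %


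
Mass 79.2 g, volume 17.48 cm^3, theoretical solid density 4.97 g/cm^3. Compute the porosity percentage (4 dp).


rho_part = 79.2 / 17.48 = 4.53089245 g/cm^3
Porosity = (1 - 4.53089245/4.97)*100 = 8.8352 %


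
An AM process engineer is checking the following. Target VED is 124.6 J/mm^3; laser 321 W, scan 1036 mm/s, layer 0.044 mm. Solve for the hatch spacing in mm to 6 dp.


h = 321 / (124.6*1036*0.044) = 0.056516 mm


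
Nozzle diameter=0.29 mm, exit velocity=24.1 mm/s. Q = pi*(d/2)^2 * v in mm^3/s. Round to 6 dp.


A = pi*(0.29/2)^2 = 0.06605199 mm^2
Q = 0.06605199 * 24.1 = 1.591853 mm^3/s


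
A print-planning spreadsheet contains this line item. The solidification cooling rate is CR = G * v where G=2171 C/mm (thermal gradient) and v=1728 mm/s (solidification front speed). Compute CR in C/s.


CR = 2171 * 1728 = 3751488 C/s


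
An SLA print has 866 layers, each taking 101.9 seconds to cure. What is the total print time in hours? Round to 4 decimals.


t = 866 * 101.9 / 3600 = 24.5126 hrs


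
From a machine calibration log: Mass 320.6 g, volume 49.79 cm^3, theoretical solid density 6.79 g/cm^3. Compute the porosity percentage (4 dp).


rho_part = 320.6 / 49.79 = 6.43904398 g/cm^3
Porosity = (1 - 6.43904398/6.79)*100 = 5.1687 %


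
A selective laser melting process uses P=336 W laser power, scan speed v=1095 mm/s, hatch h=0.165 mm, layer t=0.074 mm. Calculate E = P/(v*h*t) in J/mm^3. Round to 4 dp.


E = 336 / (1095*0.165*0.074) = 25.131 J/mm^3


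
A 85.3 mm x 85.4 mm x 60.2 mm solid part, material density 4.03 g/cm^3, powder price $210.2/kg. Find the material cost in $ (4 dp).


V = 85.3 * 85.4 * 60.2 = 438534.124 mm^3 = 438.534124 cm^3
Mass = 438.534124 * 4.03 / 1000 = 1.76729252 kg
Cost = 1.76729252 * 210.2 = 371.4849 $


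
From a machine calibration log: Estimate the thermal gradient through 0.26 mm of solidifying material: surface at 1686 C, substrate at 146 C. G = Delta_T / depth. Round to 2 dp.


G = (1686-146)/0.26 = 5923.08 C/mm


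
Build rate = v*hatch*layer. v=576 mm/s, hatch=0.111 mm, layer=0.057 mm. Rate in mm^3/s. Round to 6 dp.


Rate = 576 * 0.111 * 0.057 = 3.644352 mm^3/s


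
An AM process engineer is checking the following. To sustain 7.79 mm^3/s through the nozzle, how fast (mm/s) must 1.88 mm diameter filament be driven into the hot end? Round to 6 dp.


A = pi*(1.88/2)^2 = 2.775911
v = 7.79 / 2.775911 = 2.806286 mm/s


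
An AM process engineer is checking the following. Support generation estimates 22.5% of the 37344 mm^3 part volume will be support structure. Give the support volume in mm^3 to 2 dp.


V_support = 37344 * 0.225 = 8402.4 mm^3


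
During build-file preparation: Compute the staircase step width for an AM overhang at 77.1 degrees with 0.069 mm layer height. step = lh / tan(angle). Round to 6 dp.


step = 0.069 / tan(77.1) = 0.015803 mm


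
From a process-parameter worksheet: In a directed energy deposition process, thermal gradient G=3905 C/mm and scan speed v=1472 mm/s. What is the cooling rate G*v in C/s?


CR = 3905 * 1472 = 5748160 C/s


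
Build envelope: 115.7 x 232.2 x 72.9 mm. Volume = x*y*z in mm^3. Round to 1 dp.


V = 115.7 * 232.2 * 72.9 = 1958497.9 mm^3


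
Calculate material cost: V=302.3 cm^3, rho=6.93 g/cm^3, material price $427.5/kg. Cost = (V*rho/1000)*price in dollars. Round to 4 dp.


Mass = 302.3*6.93/1000 = 2.094939 kg
Cost = 2.094939 * 427.5 = 895.5864 $


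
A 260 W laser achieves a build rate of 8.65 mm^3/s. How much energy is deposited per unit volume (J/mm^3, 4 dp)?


SE = 260 / 8.65 = 30.0578 J/mm^3


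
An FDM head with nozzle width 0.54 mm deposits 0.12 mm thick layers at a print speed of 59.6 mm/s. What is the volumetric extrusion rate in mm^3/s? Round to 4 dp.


Rate = 0.54 * 0.12 * 59.6 = 3.8621 mm^3/s


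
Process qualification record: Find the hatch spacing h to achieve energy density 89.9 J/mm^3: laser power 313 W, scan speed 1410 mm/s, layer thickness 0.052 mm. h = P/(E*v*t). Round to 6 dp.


h = 313 / (89.9*1410*0.052) = 0.047486 mm


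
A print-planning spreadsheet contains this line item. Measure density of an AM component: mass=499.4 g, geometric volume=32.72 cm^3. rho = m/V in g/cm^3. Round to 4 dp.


rho = 499.4 / 32.72 = 15.2628 g/cm^3


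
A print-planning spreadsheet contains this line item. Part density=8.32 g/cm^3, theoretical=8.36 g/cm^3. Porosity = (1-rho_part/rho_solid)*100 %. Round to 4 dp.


Porosity = (1-8.32/8.36)*100 = 0.4785 %


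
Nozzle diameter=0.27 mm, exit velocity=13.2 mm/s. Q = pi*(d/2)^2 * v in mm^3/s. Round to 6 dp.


A = pi*(0.27/2)^2 = 0.05725553 mm^2
Q = 0.05725553 * 13.2 = 0.755773 mm^3/s


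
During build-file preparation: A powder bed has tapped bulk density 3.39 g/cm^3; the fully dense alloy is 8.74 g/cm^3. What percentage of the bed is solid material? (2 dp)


Packing = (3.39/8.74)*100 = 38.79 %


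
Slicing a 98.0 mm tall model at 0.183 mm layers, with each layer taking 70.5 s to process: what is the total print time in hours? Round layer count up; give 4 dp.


Layers = ceil(98.0/0.183) = 536
t = 536 * 70.5 / 3600 = 10.4967 hrs


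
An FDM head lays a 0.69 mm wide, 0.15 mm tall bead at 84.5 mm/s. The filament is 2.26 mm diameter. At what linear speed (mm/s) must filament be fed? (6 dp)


Q = 0.69 * 0.15 * 84.5 = 8.74575 mm^3/s
A_fil = pi*(2.26/2)^2 = 4.01149966 mm^2
v_feed = 8.74575 / 4.01149966 = 2.18017 mm/s


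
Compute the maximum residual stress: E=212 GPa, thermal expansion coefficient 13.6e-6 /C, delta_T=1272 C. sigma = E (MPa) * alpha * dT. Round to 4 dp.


sigma = 212*1000 * 13.6e-6 * 1272 = 3667.4304 MPa


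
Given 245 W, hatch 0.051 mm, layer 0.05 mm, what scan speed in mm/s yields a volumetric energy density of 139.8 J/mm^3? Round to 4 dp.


v = 245 / (139.8*0.051*0.05) = 687.2563 mm/s


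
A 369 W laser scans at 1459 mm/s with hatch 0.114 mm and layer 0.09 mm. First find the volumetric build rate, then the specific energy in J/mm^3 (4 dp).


Build rate = 1459 * 0.114 * 0.09 = 14.96934 mm^3/s
SE = 369 / 14.96934 = 24.6504 J/mm^3


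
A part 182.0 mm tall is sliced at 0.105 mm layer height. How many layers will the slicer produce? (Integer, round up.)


Layers = ceil(182.0/0.105) = 1734


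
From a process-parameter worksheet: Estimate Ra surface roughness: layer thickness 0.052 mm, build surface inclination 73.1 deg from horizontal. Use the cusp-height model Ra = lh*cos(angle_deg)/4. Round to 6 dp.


Ra = 0.052 * cos(73.1) / 4 = 0.003779 mm


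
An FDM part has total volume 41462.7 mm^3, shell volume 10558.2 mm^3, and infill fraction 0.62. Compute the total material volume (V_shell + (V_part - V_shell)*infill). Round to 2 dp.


V_infill = (41462.7 - 10558.2) * 0.62 = 19160.79
V_total = 10558.2 + 19160.79 = 29718.99 mm^3


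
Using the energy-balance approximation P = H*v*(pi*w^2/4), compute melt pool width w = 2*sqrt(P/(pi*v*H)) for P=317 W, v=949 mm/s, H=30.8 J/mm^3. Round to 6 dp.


w = 2*sqrt(317/(pi*949*30.8)) = 0.11751 mm


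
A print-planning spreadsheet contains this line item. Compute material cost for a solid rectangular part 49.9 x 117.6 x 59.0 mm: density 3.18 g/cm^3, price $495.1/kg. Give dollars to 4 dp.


V = 49.9 * 117.6 * 59.0 = 346226.16 mm^3 = 346.22616 cm^3
Mass = 346.22616 * 3.18 / 1000 = 1.10099919 kg
Cost = 1.10099919 * 495.1 = 545.1047 $


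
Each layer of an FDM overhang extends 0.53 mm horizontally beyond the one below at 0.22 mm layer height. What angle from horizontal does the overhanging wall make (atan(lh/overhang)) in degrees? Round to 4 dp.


angle = atan(0.22/0.53) = 22.5431 degrees


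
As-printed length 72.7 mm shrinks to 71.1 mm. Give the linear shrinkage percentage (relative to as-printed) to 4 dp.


Shrinkage = ((72.7-71.1)/72.7)*100 = 2.2008 %


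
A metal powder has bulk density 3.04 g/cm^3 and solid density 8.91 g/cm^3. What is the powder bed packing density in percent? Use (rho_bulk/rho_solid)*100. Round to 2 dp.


Packing = (3.04/8.91)*100 = 34.12 %


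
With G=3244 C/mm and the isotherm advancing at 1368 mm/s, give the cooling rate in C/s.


CR = 3244 * 1368 = 4437792 C/s


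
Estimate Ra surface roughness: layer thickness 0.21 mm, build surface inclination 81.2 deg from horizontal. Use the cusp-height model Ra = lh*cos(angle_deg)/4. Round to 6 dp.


Ra = 0.21 * cos(81.2) / 4 = 0.008032 mm


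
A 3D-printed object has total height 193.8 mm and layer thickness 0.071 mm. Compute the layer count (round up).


Layers = ceil(193.8/0.071) = 2730


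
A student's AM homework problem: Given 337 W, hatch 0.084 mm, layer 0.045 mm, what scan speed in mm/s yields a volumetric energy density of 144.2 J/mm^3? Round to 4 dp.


v = 337 / (144.2*0.084*0.045) = 618.2624 mm/s


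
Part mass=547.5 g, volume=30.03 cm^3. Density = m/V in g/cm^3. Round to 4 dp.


rho = 547.5 / 30.03 = 18.2318 g/cm^3


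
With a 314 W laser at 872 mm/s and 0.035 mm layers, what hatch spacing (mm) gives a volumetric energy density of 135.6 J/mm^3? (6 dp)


h = 314 / (135.6*872*0.035) = 0.075873 mm


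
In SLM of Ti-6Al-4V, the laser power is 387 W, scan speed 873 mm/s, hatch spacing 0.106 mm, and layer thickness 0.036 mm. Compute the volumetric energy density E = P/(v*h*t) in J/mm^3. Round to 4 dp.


E = 387 / (873*0.106*0.036) = 116.1685 J/mm^3


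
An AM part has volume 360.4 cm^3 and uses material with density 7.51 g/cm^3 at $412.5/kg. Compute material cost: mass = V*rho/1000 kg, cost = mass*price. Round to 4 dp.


Mass = 360.4*7.51/1000 = 2.706604 kg
Cost = 2.706604 * 412.5 = 1116.4742 $


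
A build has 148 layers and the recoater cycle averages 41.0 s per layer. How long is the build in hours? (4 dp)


t = 148 * 41.0 / 3600 = 1.6856 hrs


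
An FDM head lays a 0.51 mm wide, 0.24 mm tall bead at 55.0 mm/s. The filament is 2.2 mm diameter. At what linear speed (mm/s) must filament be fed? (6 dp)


Q = 0.51 * 0.24 * 55.0 = 6.732 mm^3/s
A_fil = pi*(2.2/2)^2 = 3.80132711 mm^2
v_feed = 6.732 / 3.80132711 = 1.77096 mm/s


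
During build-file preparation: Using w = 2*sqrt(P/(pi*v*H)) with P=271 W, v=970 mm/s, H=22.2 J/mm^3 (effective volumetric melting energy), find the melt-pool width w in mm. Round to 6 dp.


w = 2*sqrt(271/(pi*970*22.2)) = 0.126584 mm


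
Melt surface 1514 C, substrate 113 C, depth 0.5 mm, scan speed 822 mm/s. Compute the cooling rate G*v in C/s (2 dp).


G = (1514-113)/0.5 = 2802.0 C/mm
CR = 2802.0 * 822 = 2303244.0 C/s


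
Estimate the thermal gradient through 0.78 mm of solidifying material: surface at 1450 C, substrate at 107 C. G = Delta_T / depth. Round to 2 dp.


G = (1450-107)/0.78 = 1721.79 C/mm


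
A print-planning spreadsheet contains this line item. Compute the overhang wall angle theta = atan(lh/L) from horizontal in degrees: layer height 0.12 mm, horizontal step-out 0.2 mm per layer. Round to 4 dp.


angle = atan(0.12/0.2) = 30.9638 degrees


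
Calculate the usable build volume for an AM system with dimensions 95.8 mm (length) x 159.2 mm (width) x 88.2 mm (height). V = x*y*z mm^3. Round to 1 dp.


V = 95.8 * 159.2 * 88.2 = 1345170.0 mm^3


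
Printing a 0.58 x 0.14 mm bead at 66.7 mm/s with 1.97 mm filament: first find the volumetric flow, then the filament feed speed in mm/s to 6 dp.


Q = 0.58 * 0.14 * 66.7 = 5.41604 mm^3/s
A_fil = pi*(1.97/2)^2 = 3.04805173 mm^2
v_feed = 5.41604 / 3.04805173 = 1.776886 mm/s


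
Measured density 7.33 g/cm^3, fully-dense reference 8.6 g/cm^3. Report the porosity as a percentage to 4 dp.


Porosity = (1-7.33/8.6)*100 = 14.7674 %


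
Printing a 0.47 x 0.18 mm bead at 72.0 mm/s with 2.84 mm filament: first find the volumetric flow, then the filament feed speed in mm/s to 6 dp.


Q = 0.47 * 0.18 * 72.0 = 6.0912 mm^3/s
A_fil = pi*(2.84/2)^2 = 6.33470743 mm^2
v_feed = 6.0912 / 6.33470743 = 0.96156 mm/s


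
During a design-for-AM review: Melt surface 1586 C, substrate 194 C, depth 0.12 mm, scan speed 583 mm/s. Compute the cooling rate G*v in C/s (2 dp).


G = (1586-194)/0.12 = 11600.0 C/mm
CR = 11600.0 * 583 = 6762800.0 C/s


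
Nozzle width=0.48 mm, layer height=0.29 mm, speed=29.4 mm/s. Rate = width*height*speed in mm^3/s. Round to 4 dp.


Rate = 0.48 * 0.29 * 29.4 = 4.0925 mm^3/s


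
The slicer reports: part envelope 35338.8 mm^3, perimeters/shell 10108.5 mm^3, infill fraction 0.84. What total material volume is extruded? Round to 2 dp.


V_infill = (35338.8 - 10108.5) * 0.84 = 21193.45
V_total = 10108.5 + 21193.45 = 31301.95 mm^3


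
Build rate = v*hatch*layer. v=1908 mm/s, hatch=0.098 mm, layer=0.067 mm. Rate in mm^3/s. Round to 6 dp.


Rate = 1908 * 0.098 * 0.067 = 12.527928 mm^3/s


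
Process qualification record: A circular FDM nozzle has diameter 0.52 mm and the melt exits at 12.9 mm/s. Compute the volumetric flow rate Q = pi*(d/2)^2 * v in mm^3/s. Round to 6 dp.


A = pi*(0.52/2)^2 = 0.21237166 mm^2
Q = 0.21237166 * 12.9 = 2.739594 mm^3/s


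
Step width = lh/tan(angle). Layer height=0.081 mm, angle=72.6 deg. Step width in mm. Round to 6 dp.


step = 0.081 / tan(72.6) = 0.025384 mm


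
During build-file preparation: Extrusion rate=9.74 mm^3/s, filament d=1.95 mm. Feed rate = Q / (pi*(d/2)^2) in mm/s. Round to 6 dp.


A = pi*(1.95/2)^2 = 2.986477
v = 9.74 / 2.986477 = 3.261368 mm/s


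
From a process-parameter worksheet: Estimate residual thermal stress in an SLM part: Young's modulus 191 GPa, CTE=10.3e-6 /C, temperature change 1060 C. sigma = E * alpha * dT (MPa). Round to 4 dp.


sigma = 191*1000 * 10.3e-6 * 1060 = 2085.338 MPa


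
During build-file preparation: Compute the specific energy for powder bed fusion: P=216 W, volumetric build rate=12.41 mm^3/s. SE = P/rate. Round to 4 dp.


SE = 216 / 12.41 = 17.4053 J/mm^3


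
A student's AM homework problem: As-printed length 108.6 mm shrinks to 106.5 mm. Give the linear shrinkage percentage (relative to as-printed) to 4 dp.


Shrinkage = ((108.6-106.5)/108.6)*100 = 1.9337 %


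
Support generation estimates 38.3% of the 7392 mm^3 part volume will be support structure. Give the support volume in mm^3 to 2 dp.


V_support = 7392 * 0.383 = 2831.14 mm^3


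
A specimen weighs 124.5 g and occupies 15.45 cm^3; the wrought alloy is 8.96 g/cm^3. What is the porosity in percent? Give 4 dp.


rho_part = 124.5 / 15.45 = 8.05825243 g/cm^3
Porosity = (1 - 8.05825243/8.96)*100 = 10.0641 %


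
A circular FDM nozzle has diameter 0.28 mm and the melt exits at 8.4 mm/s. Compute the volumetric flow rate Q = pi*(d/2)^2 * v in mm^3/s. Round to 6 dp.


A = pi*(0.28/2)^2 = 0.06157522 mm^2
Q = 0.06157522 * 8.4 = 0.517232 mm^3/s


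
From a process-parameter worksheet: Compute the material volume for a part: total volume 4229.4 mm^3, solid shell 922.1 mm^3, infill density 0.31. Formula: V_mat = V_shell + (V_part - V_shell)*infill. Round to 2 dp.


V_infill = (4229.4 - 922.1) * 0.31 = 1025.26
V_total = 922.1 + 1025.26 = 1947.36 mm^3


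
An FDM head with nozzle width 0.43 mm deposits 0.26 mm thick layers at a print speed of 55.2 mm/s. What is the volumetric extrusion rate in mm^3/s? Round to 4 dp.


Rate = 0.43 * 0.26 * 55.2 = 6.1714 mm^3/s


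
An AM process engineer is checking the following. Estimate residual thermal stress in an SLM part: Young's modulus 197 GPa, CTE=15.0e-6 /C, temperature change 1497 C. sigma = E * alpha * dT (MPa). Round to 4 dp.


sigma = 197*1000 * 15.0e-6 * 1497 = 4423.635 MPa


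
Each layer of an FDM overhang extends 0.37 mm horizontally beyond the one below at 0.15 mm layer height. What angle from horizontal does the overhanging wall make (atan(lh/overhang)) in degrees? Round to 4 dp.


angle = atan(0.15/0.37) = 22.0679 degrees


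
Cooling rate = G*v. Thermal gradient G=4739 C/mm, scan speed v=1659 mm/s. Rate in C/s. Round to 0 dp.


CR = 4739 * 1659 = 7862001 C/s


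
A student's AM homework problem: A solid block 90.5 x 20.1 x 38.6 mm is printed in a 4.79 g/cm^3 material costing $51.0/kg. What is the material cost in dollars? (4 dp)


V = 90.5 * 20.1 * 38.6 = 70215.33 mm^3 = 70.21533 cm^3
Mass = 70.21533 * 4.79 / 1000 = 0.33633143 kg
Cost = 0.33633143 * 51.0 = 17.1529 $


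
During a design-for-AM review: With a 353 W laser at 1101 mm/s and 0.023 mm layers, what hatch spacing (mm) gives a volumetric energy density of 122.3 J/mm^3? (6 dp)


h = 353 / (122.3*1101*0.023) = 0.113981 mm


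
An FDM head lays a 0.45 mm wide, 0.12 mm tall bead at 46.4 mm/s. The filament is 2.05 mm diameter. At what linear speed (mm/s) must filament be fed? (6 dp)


Q = 0.45 * 0.12 * 46.4 = 2.5056 mm^3/s
A_fil = pi*(2.05/2)^2 = 3.30063578 mm^2
v_feed = 2.5056 / 3.30063578 = 0.759126 mm/s


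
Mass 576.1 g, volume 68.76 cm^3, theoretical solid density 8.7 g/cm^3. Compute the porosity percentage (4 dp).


rho_part = 576.1 / 68.76 = 8.37841768 g/cm^3
Porosity = (1 - 8.37841768/8.7)*100 = 3.6963 %


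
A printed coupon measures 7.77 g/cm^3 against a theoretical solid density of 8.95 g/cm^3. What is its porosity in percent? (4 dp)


Porosity = (1-7.77/8.95)*100 = 13.1844 %


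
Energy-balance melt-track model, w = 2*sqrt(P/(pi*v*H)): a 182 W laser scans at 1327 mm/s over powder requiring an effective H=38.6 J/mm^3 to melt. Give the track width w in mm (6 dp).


w = 2*sqrt(182/(pi*1327*38.6)) = 0.067261 mm


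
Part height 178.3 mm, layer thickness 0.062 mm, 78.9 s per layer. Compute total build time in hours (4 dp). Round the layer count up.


Layers = ceil(178.3/0.062) = 2876
t = 2876 * 78.9 / 3600 = 63.0323 hrs


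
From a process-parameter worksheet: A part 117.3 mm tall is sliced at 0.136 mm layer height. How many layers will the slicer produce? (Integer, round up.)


Layers = ceil(117.3/0.136) = 863


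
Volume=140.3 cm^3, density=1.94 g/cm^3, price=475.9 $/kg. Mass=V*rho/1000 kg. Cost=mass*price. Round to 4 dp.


Mass = 140.3*1.94/1000 = 0.272182 kg
Cost = 0.272182 * 475.9 = 129.5314 $


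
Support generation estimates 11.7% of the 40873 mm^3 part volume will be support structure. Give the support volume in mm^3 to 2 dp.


V_support = 40873 * 0.117 = 4782.14 mm^3


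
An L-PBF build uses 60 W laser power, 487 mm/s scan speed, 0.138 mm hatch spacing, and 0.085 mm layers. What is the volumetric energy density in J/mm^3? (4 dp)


E = 60 / (487*0.138*0.085) = 10.5033 J/mm^3


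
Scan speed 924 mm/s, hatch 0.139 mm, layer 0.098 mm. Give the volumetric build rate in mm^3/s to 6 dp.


Rate = 924 * 0.139 * 0.098 = 12.586728 mm^3/s


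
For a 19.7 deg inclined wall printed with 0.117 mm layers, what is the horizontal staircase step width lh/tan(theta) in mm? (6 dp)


step = 0.117 / tan(19.7) = 0.326768 mm


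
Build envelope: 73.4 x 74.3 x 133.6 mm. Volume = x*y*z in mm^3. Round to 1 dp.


V = 73.4 * 74.3 * 133.6 = 728603.6 mm^3


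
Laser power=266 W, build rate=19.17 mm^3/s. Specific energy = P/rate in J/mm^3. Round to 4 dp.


SE = 266 / 19.17 = 13.8758 J/mm^3


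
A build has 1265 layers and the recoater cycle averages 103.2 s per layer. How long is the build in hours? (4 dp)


t = 1265 * 103.2 / 3600 = 36.2633 hrs


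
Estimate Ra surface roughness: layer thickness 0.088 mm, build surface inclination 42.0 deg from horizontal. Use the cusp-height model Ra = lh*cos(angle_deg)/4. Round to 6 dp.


Ra = 0.088 * cos(42.0) / 4 = 0.016349 mm


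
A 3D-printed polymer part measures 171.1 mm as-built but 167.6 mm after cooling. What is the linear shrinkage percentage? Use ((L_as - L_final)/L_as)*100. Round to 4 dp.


Shrinkage = ((171.1-167.6)/171.1)*100 = 2.0456 %


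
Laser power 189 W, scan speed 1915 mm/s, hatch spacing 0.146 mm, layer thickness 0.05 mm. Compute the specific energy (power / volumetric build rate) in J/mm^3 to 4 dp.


Build rate = 1915 * 0.146 * 0.05 = 13.9795 mm^3/s
SE = 189 / 13.9795 = 13.5198 J/mm^3


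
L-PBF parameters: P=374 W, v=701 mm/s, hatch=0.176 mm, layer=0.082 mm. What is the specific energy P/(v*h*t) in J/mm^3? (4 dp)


Build rate = 701 * 0.176 * 0.082 = 10.116832 mm^3/s
SE = 374 / 10.116832 = 36.9681 J/mm^3


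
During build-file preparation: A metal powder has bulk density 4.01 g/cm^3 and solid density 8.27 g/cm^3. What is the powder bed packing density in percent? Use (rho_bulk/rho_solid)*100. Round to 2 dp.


Packing = (4.01/8.27)*100 = 48.49 %


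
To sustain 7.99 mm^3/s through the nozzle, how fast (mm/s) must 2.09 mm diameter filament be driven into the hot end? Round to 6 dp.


A = pi*(2.09/2)^2 = 3.430698
v = 7.99 / 3.430698 = 2.328972 mm/s


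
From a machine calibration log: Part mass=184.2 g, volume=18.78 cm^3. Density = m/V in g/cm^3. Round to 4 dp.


rho = 184.2 / 18.78 = 9.8083 g/cm^3


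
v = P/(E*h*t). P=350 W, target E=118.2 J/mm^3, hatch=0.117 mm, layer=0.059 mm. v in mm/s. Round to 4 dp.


v = 350 / (118.2*0.117*0.059) = 428.9559 mm/s


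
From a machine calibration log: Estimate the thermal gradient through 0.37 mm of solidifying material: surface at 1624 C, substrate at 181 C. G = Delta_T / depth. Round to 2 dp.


G = (1624-181)/0.37 = 3900.0 C/mm


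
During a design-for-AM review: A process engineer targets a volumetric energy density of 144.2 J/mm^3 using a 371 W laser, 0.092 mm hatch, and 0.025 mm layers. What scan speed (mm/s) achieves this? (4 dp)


v = 371 / (144.2*0.092*0.025) = 1118.6154 mm/s


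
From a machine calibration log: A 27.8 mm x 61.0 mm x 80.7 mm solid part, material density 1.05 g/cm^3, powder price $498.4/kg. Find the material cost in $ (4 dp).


V = 27.8 * 61.0 * 80.7 = 136851.06 mm^3 = 136.85106 cm^3
Mass = 136.85106 * 1.05 / 1000 = 0.14369361 kg
Cost = 0.14369361 * 498.4 = 71.6169 $


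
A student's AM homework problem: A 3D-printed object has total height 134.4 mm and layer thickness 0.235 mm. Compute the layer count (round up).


Layers = ceil(134.4/0.235) = 572


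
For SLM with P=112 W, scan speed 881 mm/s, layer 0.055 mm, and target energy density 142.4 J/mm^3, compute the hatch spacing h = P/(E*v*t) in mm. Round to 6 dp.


h = 112 / (142.4*881*0.055) = 0.016232 mm


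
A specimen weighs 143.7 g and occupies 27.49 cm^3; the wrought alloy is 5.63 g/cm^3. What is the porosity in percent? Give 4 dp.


rho_part = 143.7 / 27.49 = 5.2273554 g/cm^3
Porosity = (1 - 5.2273554/5.63)*100 = 7.1518 %


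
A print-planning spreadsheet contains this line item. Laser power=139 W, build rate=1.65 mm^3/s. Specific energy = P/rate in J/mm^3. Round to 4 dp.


SE = 139 / 1.65 = 84.2424 J/mm^3


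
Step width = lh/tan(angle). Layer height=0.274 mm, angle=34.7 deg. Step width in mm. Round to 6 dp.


step = 0.274 / tan(34.7) = 0.395706 mm


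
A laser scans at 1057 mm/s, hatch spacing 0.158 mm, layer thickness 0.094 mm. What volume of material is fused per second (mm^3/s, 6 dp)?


Rate = 1057 * 0.158 * 0.094 = 15.698564 mm^3/s


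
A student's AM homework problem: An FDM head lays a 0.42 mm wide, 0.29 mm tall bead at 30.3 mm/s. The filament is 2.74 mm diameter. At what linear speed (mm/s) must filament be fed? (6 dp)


Q = 0.42 * 0.29 * 30.3 = 3.69054 mm^3/s
A_fil = pi*(2.74/2)^2 = 5.89645525 mm^2
v_feed = 3.69054 / 5.89645525 = 0.625891 mm/s


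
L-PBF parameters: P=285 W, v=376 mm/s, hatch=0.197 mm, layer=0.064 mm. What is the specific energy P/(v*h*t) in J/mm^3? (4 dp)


Build rate = 376 * 0.197 * 0.064 = 4.740608 mm^3/s
SE = 285 / 4.740608 = 60.1189 J/mm^3


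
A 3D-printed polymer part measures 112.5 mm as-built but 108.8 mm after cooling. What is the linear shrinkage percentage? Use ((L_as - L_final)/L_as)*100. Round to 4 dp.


Shrinkage = ((112.5-108.8)/112.5)*100 = 3.2889 %


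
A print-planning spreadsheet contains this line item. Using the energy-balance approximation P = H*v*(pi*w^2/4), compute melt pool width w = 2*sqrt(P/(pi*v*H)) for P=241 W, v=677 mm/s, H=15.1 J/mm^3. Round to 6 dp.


w = 2*sqrt(241/(pi*677*15.1)) = 0.173253 mm


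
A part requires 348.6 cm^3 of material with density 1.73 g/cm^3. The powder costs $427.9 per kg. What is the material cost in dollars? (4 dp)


Mass = 348.6*1.73/1000 = 0.603078 kg
Cost = 0.603078 * 427.9 = 258.0571 $


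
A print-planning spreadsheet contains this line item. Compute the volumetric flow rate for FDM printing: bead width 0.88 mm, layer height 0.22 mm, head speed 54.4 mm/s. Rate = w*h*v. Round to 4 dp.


Rate = 0.88 * 0.22 * 54.4 = 10.5318 mm^3/s


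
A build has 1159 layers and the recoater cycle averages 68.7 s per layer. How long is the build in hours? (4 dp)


t = 1159 * 68.7 / 3600 = 22.1176 hrs


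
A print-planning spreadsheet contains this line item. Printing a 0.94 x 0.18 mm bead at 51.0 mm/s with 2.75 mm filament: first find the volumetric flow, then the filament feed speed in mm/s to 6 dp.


Q = 0.94 * 0.18 * 51.0 = 8.6292 mm^3/s
A_fil = pi*(2.75/2)^2 = 5.93957361 mm^2
v_feed = 8.6292 / 5.93957361 = 1.452832 mm/s


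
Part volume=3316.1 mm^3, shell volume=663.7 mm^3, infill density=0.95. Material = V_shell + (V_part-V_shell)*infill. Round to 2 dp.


V_infill = (3316.1 - 663.7) * 0.95 = 2519.78
V_total = 663.7 + 2519.78 = 3183.48 mm^3


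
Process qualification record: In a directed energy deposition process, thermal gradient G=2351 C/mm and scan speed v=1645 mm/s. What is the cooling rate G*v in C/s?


CR = 2351 * 1645 = 3867395 C/s


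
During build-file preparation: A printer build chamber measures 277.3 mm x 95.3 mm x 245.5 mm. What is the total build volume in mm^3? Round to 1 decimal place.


V = 277.3 * 95.3 * 245.5 = 6487752.4 mm^3


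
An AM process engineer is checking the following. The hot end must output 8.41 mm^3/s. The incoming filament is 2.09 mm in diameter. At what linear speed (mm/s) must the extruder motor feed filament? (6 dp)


A = pi*(2.09/2)^2 = 3.430698
v = 8.41 / 3.430698 = 2.451396 mm/s


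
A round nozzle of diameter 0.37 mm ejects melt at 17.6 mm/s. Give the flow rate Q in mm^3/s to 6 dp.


A = pi*(0.37/2)^2 = 0.10752101 mm^2
Q = 0.10752101 * 17.6 = 1.89237 mm^3/s


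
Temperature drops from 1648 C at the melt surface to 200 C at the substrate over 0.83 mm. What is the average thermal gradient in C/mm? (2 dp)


G = (1648-200)/0.83 = 1744.58 C/mm


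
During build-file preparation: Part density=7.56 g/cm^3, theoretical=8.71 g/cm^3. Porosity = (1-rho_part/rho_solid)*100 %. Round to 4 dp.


Porosity = (1-7.56/8.71)*100 = 13.2032 %


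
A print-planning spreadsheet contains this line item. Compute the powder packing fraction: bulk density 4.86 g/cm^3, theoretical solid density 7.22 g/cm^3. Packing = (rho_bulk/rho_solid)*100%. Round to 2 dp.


Packing = (4.86/7.22)*100 = 67.31 %


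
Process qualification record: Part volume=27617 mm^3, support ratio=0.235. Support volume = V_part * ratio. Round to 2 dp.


V_support = 27617 * 0.235 = 6490.0 mm^3


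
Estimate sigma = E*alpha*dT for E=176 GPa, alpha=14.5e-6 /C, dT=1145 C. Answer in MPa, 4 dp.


sigma = 176*1000 * 14.5e-6 * 1145 = 2922.04 MPa


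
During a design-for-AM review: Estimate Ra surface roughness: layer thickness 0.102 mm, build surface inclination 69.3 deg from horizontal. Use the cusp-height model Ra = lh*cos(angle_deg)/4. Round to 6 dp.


Ra = 0.102 * cos(69.3) / 4 = 0.009014 mm


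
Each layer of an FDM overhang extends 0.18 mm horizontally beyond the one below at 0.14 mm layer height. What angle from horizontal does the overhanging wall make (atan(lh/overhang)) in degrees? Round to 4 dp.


angle = atan(0.14/0.18) = 37.875 degrees


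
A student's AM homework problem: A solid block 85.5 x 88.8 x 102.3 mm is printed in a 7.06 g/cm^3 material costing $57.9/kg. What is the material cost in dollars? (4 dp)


V = 85.5 * 88.8 * 102.3 = 776702.52 mm^3 = 776.70252 cm^3
Mass = 776.70252 * 7.06 / 1000 = 5.48351979 kg
Cost = 5.48351979 * 57.9 = 317.4958 $


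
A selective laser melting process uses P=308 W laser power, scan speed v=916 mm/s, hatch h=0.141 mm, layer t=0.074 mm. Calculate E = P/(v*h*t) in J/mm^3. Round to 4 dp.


E = 308 / (916*0.141*0.074) = 32.2259 J/mm^3


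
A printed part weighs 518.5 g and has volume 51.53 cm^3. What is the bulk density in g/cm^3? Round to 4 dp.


rho = 518.5 / 51.53 = 10.0621 g/cm^3


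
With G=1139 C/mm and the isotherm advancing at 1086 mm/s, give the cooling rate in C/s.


CR = 1139 * 1086 = 1236954 C/s


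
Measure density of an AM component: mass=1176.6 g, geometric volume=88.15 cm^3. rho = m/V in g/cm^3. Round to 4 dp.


rho = 1176.6 / 88.15 = 13.3477 g/cm^3


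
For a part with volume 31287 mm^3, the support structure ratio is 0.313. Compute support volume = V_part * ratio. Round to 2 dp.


V_support = 31287 * 0.313 = 9792.83 mm^3


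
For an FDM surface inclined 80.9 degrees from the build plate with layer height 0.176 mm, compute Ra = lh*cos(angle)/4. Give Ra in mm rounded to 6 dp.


Ra = 0.176 * cos(80.9) / 4 = 0.006959 mm


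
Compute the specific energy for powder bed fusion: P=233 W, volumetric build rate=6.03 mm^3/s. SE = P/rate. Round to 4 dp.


SE = 233 / 6.03 = 38.6401 J/mm^3


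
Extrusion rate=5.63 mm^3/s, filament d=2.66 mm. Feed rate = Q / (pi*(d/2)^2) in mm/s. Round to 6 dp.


A = pi*(2.66/2)^2 = 5.557163
v = 5.63 / 5.557163 = 1.013107 mm/s


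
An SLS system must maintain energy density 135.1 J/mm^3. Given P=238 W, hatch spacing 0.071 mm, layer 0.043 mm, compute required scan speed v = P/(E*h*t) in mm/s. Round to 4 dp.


v = 238 / (135.1*0.071*0.043) = 577.0252 mm/s


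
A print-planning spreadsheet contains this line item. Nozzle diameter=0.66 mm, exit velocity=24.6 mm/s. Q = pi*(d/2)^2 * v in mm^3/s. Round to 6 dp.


A = pi*(0.66/2)^2 = 0.34211944 mm^2
Q = 0.34211944 * 24.6 = 8.416138 mm^3/s


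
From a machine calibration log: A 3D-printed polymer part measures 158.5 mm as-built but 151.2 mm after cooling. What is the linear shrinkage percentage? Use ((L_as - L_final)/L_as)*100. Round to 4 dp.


Shrinkage = ((158.5-151.2)/158.5)*100 = 4.6057 %


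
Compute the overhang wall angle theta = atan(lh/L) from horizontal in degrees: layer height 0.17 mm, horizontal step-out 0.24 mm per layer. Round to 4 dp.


angle = atan(0.17/0.24) = 35.3112 degrees
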